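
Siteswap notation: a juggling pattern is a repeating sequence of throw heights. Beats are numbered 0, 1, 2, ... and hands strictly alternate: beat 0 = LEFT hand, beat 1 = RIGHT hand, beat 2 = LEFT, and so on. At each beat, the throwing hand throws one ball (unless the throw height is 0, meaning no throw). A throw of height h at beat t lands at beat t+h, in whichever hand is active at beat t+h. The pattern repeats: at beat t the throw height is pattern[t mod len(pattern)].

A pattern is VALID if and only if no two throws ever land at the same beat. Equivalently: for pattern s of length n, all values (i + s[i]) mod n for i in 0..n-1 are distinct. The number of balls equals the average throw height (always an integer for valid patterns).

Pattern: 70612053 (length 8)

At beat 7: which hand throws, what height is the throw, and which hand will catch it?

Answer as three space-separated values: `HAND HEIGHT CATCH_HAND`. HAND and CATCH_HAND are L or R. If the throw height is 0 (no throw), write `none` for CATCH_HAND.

Answer: R 3 L

Derivation:
Beat 7: 7 mod 2 = 1, so hand = R
Throw height = pattern[7 mod 8] = pattern[7] = 3
Lands at beat 7+3=10, 10 mod 2 = 0, so catch hand = L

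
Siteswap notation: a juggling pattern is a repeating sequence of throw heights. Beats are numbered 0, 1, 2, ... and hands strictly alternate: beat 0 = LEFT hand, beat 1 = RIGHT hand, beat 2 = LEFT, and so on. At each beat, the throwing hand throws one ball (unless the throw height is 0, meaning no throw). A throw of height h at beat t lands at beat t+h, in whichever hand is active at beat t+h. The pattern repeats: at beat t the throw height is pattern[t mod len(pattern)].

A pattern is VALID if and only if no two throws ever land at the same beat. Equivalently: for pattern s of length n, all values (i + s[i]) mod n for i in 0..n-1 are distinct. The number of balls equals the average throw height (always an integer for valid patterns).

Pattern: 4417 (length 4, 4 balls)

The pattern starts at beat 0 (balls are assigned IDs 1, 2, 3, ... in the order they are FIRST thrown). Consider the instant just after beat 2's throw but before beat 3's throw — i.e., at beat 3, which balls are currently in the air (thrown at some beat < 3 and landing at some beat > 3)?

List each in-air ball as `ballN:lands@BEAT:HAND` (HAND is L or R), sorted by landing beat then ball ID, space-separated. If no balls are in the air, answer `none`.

Beat 0 (L): throw ball1 h=4 -> lands@4:L; in-air after throw: [b1@4:L]
Beat 1 (R): throw ball2 h=4 -> lands@5:R; in-air after throw: [b1@4:L b2@5:R]
Beat 2 (L): throw ball3 h=1 -> lands@3:R; in-air after throw: [b3@3:R b1@4:L b2@5:R]
Beat 3 (R): throw ball3 h=7 -> lands@10:L; in-air after throw: [b1@4:L b2@5:R b3@10:L]

Answer: ball1:lands@4:L ball2:lands@5:R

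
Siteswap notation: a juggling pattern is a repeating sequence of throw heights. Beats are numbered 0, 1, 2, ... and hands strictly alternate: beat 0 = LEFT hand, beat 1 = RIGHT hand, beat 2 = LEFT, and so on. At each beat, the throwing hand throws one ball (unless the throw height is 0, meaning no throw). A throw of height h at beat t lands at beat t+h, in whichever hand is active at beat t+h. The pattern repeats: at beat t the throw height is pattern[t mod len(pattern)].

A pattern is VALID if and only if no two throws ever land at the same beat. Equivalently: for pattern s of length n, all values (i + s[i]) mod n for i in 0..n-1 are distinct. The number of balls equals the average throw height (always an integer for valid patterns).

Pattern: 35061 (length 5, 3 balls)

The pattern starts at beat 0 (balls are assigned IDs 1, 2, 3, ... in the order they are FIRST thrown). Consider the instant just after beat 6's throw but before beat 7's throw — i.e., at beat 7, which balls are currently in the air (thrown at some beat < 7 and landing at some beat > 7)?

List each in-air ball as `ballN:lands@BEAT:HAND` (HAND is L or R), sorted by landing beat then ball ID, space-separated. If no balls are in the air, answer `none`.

Beat 0 (L): throw ball1 h=3 -> lands@3:R; in-air after throw: [b1@3:R]
Beat 1 (R): throw ball2 h=5 -> lands@6:L; in-air after throw: [b1@3:R b2@6:L]
Beat 3 (R): throw ball1 h=6 -> lands@9:R; in-air after throw: [b2@6:L b1@9:R]
Beat 4 (L): throw ball3 h=1 -> lands@5:R; in-air after throw: [b3@5:R b2@6:L b1@9:R]
Beat 5 (R): throw ball3 h=3 -> lands@8:L; in-air after throw: [b2@6:L b3@8:L b1@9:R]
Beat 6 (L): throw ball2 h=5 -> lands@11:R; in-air after throw: [b3@8:L b1@9:R b2@11:R]

Answer: ball3:lands@8:L ball1:lands@9:R ball2:lands@11:R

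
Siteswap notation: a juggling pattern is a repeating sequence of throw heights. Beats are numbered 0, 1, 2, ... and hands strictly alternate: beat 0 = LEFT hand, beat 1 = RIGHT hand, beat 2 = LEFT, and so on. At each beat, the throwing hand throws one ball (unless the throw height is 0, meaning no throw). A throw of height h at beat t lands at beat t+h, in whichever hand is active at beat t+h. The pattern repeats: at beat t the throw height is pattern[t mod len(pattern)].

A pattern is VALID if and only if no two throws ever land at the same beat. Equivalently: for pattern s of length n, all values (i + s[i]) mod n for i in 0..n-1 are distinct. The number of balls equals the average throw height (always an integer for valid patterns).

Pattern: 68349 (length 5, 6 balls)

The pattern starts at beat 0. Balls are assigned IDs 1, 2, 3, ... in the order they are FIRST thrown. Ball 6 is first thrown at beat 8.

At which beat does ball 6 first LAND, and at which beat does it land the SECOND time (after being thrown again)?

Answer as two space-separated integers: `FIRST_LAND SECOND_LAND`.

Beat 0 (L): throw ball1 h=6 -> lands@6:L; in-air after throw: [b1@6:L]
Beat 1 (R): throw ball2 h=8 -> lands@9:R; in-air after throw: [b1@6:L b2@9:R]
Beat 2 (L): throw ball3 h=3 -> lands@5:R; in-air after throw: [b3@5:R b1@6:L b2@9:R]
Beat 3 (R): throw ball4 h=4 -> lands@7:R; in-air after throw: [b3@5:R b1@6:L b4@7:R b2@9:R]
Beat 4 (L): throw ball5 h=9 -> lands@13:R; in-air after throw: [b3@5:R b1@6:L b4@7:R b2@9:R b5@13:R]
Beat 5 (R): throw ball3 h=6 -> lands@11:R; in-air after throw: [b1@6:L b4@7:R b2@9:R b3@11:R b5@13:R]
Beat 6 (L): throw ball1 h=8 -> lands@14:L; in-air after throw: [b4@7:R b2@9:R b3@11:R b5@13:R b1@14:L]
Beat 7 (R): throw ball4 h=3 -> lands@10:L; in-air after throw: [b2@9:R b4@10:L b3@11:R b5@13:R b1@14:L]
Beat 8 (L): throw ball6 h=4 -> lands@12:L; in-air after throw: [b2@9:R b4@10:L b3@11:R b6@12:L b5@13:R b1@14:L]
Beat 9 (R): throw ball2 h=9 -> lands@18:L; in-air after throw: [b4@10:L b3@11:R b6@12:L b5@13:R b1@14:L b2@18:L]
Beat 10 (L): throw ball4 h=6 -> lands@16:L; in-air after throw: [b3@11:R b6@12:L b5@13:R b1@14:L b4@16:L b2@18:L]
Beat 11 (R): throw ball3 h=8 -> lands@19:R; in-air after throw: [b6@12:L b5@13:R b1@14:L b4@16:L b2@18:L b3@19:R]
Beat 12 (L): throw ball6 h=3 -> lands@15:R; in-air after throw: [b5@13:R b1@14:L b6@15:R b4@16:L b2@18:L b3@19:R]
Beat 13 (R): throw ball5 h=4 -> lands@17:R; in-air after throw: [b1@14:L b6@15:R b4@16:L b5@17:R b2@18:L b3@19:R]
Beat 14 (L): throw ball1 h=9 -> lands@23:R; in-air after throw: [b6@15:R b4@16:L b5@17:R b2@18:L b3@19:R b1@23:R]
Beat 15 (R): throw ball6 h=6 -> lands@21:R; in-air after throw: [b4@16:L b5@17:R b2@18:L b3@19:R b6@21:R b1@23:R]
Ball 6: thrown@8 h=4 -> first land @12; rethrown@12 h=3 -> second land @15

Answer: 12 15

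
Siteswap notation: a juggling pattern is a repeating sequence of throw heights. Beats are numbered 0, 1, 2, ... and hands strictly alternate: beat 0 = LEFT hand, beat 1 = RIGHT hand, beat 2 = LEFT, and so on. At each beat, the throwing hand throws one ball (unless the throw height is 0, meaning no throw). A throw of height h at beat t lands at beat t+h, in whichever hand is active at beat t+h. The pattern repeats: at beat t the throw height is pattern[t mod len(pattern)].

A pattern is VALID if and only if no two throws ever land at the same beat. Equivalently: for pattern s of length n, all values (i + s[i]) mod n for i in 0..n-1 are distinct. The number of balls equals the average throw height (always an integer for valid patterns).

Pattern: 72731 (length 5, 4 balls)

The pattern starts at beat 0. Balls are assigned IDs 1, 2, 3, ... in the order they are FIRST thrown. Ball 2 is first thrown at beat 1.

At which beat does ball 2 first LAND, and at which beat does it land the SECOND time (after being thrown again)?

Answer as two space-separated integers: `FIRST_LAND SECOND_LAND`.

Beat 0 (L): throw ball1 h=7 -> lands@7:R; in-air after throw: [b1@7:R]
Beat 1 (R): throw ball2 h=2 -> lands@3:R; in-air after throw: [b2@3:R b1@7:R]
Beat 2 (L): throw ball3 h=7 -> lands@9:R; in-air after throw: [b2@3:R b1@7:R b3@9:R]
Beat 3 (R): throw ball2 h=3 -> lands@6:L; in-air after throw: [b2@6:L b1@7:R b3@9:R]
Beat 4 (L): throw ball4 h=1 -> lands@5:R; in-air after throw: [b4@5:R b2@6:L b1@7:R b3@9:R]
Beat 5 (R): throw ball4 h=7 -> lands@12:L; in-air after throw: [b2@6:L b1@7:R b3@9:R b4@12:L]
Beat 6 (L): throw ball2 h=2 -> lands@8:L; in-air after throw: [b1@7:R b2@8:L b3@9:R b4@12:L]
Ball 2: thrown@1 h=2 -> first land @3; rethrown@3 h=3 -> second land @6

Answer: 3 6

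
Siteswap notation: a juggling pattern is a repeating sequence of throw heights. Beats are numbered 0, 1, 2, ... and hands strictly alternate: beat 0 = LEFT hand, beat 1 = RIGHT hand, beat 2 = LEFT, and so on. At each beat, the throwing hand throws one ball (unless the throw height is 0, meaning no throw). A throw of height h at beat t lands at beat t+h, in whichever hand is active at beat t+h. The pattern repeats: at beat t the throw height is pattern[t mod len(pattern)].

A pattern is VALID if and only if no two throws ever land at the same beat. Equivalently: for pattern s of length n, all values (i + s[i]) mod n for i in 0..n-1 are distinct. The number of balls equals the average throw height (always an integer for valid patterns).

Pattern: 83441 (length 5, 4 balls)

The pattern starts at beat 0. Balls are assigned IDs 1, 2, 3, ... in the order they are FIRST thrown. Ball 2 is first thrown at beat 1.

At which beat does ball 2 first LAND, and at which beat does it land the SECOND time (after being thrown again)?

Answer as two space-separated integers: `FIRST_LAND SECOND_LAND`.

Beat 0 (L): throw ball1 h=8 -> lands@8:L; in-air after throw: [b1@8:L]
Beat 1 (R): throw ball2 h=3 -> lands@4:L; in-air after throw: [b2@4:L b1@8:L]
Beat 2 (L): throw ball3 h=4 -> lands@6:L; in-air after throw: [b2@4:L b3@6:L b1@8:L]
Beat 3 (R): throw ball4 h=4 -> lands@7:R; in-air after throw: [b2@4:L b3@6:L b4@7:R b1@8:L]
Beat 4 (L): throw ball2 h=1 -> lands@5:R; in-air after throw: [b2@5:R b3@6:L b4@7:R b1@8:L]
Beat 5 (R): throw ball2 h=8 -> lands@13:R; in-air after throw: [b3@6:L b4@7:R b1@8:L b2@13:R]
Ball 2: thrown@1 h=3 -> first land @4; rethrown@4 h=1 -> second land @5

Answer: 4 5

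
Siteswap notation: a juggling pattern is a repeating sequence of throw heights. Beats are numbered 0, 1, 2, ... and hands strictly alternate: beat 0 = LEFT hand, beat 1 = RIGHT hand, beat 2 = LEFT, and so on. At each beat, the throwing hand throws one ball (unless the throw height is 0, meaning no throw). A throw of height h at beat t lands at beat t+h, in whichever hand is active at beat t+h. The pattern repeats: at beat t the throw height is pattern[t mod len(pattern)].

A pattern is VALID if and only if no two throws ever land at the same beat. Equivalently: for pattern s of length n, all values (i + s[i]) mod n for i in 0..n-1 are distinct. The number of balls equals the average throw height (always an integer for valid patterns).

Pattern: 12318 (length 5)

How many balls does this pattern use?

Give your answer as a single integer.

Answer: 3

Derivation:
Pattern = [1, 2, 3, 1, 8], length n = 5
  position 0: throw height = 1, running sum = 1
  position 1: throw height = 2, running sum = 3
  position 2: throw height = 3, running sum = 6
  position 3: throw height = 1, running sum = 7
  position 4: throw height = 8, running sum = 15
Total sum = 15; balls = sum / n = 15 / 5 = 3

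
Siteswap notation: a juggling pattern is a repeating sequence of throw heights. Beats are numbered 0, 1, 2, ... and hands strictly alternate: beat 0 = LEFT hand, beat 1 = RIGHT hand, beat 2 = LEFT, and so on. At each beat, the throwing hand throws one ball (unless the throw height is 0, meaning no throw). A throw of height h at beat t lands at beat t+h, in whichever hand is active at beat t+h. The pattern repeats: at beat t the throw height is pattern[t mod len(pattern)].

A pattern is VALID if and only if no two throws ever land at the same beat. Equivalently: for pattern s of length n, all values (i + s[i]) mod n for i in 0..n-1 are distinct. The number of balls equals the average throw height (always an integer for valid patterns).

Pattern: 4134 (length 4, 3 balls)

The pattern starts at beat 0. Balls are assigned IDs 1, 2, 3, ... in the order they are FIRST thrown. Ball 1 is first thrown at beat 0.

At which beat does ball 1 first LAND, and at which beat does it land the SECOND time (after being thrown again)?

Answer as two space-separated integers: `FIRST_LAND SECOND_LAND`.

Beat 0 (L): throw ball1 h=4 -> lands@4:L; in-air after throw: [b1@4:L]
Beat 1 (R): throw ball2 h=1 -> lands@2:L; in-air after throw: [b2@2:L b1@4:L]
Beat 2 (L): throw ball2 h=3 -> lands@5:R; in-air after throw: [b1@4:L b2@5:R]
Beat 3 (R): throw ball3 h=4 -> lands@7:R; in-air after throw: [b1@4:L b2@5:R b3@7:R]
Beat 4 (L): throw ball1 h=4 -> lands@8:L; in-air after throw: [b2@5:R b3@7:R b1@8:L]
Beat 5 (R): throw ball2 h=1 -> lands@6:L; in-air after throw: [b2@6:L b3@7:R b1@8:L]
Beat 6 (L): throw ball2 h=3 -> lands@9:R; in-air after throw: [b3@7:R b1@8:L b2@9:R]
Beat 7 (R): throw ball3 h=4 -> lands@11:R; in-air after throw: [b1@8:L b2@9:R b3@11:R]
Beat 8 (L): throw ball1 h=4 -> lands@12:L; in-air after throw: [b2@9:R b3@11:R b1@12:L]
Ball 1: thrown@0 h=4 -> first land @4; rethrown@4 h=4 -> second land @8

Answer: 4 8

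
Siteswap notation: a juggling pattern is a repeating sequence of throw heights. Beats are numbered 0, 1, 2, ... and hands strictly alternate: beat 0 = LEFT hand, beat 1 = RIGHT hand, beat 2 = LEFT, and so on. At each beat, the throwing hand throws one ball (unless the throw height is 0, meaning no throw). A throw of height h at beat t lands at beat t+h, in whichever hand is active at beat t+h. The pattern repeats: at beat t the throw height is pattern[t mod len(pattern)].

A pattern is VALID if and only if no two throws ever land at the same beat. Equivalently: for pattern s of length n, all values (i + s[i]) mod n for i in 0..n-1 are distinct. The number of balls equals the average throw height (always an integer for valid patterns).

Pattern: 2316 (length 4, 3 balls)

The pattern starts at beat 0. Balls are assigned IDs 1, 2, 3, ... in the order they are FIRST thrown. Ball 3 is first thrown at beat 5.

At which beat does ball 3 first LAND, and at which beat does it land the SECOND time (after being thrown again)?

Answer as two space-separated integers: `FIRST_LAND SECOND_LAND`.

Answer: 8 10

Derivation:
Beat 0 (L): throw ball1 h=2 -> lands@2:L; in-air after throw: [b1@2:L]
Beat 1 (R): throw ball2 h=3 -> lands@4:L; in-air after throw: [b1@2:L b2@4:L]
Beat 2 (L): throw ball1 h=1 -> lands@3:R; in-air after throw: [b1@3:R b2@4:L]
Beat 3 (R): throw ball1 h=6 -> lands@9:R; in-air after throw: [b2@4:L b1@9:R]
Beat 4 (L): throw ball2 h=2 -> lands@6:L; in-air after throw: [b2@6:L b1@9:R]
Beat 5 (R): throw ball3 h=3 -> lands@8:L; in-air after throw: [b2@6:L b3@8:L b1@9:R]
Beat 6 (L): throw ball2 h=1 -> lands@7:R; in-air after throw: [b2@7:R b3@8:L b1@9:R]
Beat 7 (R): throw ball2 h=6 -> lands@13:R; in-air after throw: [b3@8:L b1@9:R b2@13:R]
Beat 8 (L): throw ball3 h=2 -> lands@10:L; in-air after throw: [b1@9:R b3@10:L b2@13:R]
Beat 9 (R): throw ball1 h=3 -> lands@12:L; in-air after throw: [b3@10:L b1@12:L b2@13:R]
Beat 10 (L): throw ball3 h=1 -> lands@11:R; in-air after throw: [b3@11:R b1@12:L b2@13:R]
Ball 3: thrown@5 h=3 -> first land @8; rethrown@8 h=2 -> second land @10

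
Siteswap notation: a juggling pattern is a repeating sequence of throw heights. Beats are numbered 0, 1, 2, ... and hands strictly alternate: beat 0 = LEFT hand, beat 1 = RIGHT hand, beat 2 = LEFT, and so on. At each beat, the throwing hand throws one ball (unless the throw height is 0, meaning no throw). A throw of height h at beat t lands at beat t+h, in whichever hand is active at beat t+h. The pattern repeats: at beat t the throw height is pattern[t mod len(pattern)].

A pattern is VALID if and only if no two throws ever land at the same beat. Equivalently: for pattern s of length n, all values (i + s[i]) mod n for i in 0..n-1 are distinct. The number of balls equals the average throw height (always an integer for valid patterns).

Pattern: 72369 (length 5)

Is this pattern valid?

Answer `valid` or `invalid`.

Answer: invalid

Derivation:
i=0: (i + s[i]) mod n = (0 + 7) mod 5 = 2
i=1: (i + s[i]) mod n = (1 + 2) mod 5 = 3
i=2: (i + s[i]) mod n = (2 + 3) mod 5 = 0
i=3: (i + s[i]) mod n = (3 + 6) mod 5 = 4
i=4: (i + s[i]) mod n = (4 + 9) mod 5 = 3
Residues: [2, 3, 0, 4, 3], distinct: False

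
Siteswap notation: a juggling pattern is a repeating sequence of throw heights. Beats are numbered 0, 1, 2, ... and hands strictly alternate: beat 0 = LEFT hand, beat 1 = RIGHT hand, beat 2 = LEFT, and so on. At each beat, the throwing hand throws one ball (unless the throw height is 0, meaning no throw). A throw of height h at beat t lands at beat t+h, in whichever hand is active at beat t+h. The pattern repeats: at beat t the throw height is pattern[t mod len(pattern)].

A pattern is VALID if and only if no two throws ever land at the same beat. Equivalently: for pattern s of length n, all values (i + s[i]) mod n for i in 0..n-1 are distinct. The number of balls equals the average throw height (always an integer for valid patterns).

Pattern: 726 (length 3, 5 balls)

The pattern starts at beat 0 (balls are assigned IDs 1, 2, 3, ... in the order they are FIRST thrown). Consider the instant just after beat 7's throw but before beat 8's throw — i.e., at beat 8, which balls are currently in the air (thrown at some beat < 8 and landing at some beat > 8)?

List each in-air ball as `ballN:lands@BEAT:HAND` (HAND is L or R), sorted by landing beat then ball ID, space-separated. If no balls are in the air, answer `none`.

Beat 0 (L): throw ball1 h=7 -> lands@7:R; in-air after throw: [b1@7:R]
Beat 1 (R): throw ball2 h=2 -> lands@3:R; in-air after throw: [b2@3:R b1@7:R]
Beat 2 (L): throw ball3 h=6 -> lands@8:L; in-air after throw: [b2@3:R b1@7:R b3@8:L]
Beat 3 (R): throw ball2 h=7 -> lands@10:L; in-air after throw: [b1@7:R b3@8:L b2@10:L]
Beat 4 (L): throw ball4 h=2 -> lands@6:L; in-air after throw: [b4@6:L b1@7:R b3@8:L b2@10:L]
Beat 5 (R): throw ball5 h=6 -> lands@11:R; in-air after throw: [b4@6:L b1@7:R b3@8:L b2@10:L b5@11:R]
Beat 6 (L): throw ball4 h=7 -> lands@13:R; in-air after throw: [b1@7:R b3@8:L b2@10:L b5@11:R b4@13:R]
Beat 7 (R): throw ball1 h=2 -> lands@9:R; in-air after throw: [b3@8:L b1@9:R b2@10:L b5@11:R b4@13:R]
Beat 8 (L): throw ball3 h=6 -> lands@14:L; in-air after throw: [b1@9:R b2@10:L b5@11:R b4@13:R b3@14:L]

Answer: ball1:lands@9:R ball2:lands@10:L ball5:lands@11:R ball4:lands@13:R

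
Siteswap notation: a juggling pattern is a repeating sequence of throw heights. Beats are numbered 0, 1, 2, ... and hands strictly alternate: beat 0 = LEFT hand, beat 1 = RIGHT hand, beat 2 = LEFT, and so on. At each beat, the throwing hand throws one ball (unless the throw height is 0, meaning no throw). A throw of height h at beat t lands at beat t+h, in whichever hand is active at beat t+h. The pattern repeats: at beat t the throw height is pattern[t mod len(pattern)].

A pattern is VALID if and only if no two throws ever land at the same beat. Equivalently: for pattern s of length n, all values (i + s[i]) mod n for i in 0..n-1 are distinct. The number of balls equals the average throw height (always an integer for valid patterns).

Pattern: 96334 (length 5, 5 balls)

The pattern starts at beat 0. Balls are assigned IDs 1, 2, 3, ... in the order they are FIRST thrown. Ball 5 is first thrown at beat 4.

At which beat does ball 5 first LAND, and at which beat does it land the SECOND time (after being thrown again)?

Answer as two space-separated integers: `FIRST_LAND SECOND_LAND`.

Beat 0 (L): throw ball1 h=9 -> lands@9:R; in-air after throw: [b1@9:R]
Beat 1 (R): throw ball2 h=6 -> lands@7:R; in-air after throw: [b2@7:R b1@9:R]
Beat 2 (L): throw ball3 h=3 -> lands@5:R; in-air after throw: [b3@5:R b2@7:R b1@9:R]
Beat 3 (R): throw ball4 h=3 -> lands@6:L; in-air after throw: [b3@5:R b4@6:L b2@7:R b1@9:R]
Beat 4 (L): throw ball5 h=4 -> lands@8:L; in-air after throw: [b3@5:R b4@6:L b2@7:R b5@8:L b1@9:R]
Beat 5 (R): throw ball3 h=9 -> lands@14:L; in-air after throw: [b4@6:L b2@7:R b5@8:L b1@9:R b3@14:L]
Beat 6 (L): throw ball4 h=6 -> lands@12:L; in-air after throw: [b2@7:R b5@8:L b1@9:R b4@12:L b3@14:L]
Beat 7 (R): throw ball2 h=3 -> lands@10:L; in-air after throw: [b5@8:L b1@9:R b2@10:L b4@12:L b3@14:L]
Beat 8 (L): throw ball5 h=3 -> lands@11:R; in-air after throw: [b1@9:R b2@10:L b5@11:R b4@12:L b3@14:L]
Beat 9 (R): throw ball1 h=4 -> lands@13:R; in-air after throw: [b2@10:L b5@11:R b4@12:L b1@13:R b3@14:L]
Beat 10 (L): throw ball2 h=9 -> lands@19:R; in-air after throw: [b5@11:R b4@12:L b1@13:R b3@14:L b2@19:R]
Beat 11 (R): throw ball5 h=6 -> lands@17:R; in-air after throw: [b4@12:L b1@13:R b3@14:L b5@17:R b2@19:R]
Ball 5: thrown@4 h=4 -> first land @8; rethrown@8 h=3 -> second land @11

Answer: 8 11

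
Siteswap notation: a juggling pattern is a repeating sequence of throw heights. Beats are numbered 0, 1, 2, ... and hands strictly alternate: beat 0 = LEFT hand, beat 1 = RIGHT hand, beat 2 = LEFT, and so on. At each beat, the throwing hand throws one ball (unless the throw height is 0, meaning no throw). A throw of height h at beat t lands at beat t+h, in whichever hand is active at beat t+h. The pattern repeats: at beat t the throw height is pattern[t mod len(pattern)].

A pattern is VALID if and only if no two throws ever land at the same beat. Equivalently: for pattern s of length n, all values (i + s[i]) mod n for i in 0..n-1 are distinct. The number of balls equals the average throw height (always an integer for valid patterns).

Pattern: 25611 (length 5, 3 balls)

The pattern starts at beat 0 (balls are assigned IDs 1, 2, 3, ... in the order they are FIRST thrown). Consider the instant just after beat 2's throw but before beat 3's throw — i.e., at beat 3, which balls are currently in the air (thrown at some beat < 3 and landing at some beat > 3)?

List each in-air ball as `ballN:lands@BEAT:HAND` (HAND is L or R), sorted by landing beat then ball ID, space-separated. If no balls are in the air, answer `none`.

Answer: ball2:lands@6:L ball1:lands@8:L

Derivation:
Beat 0 (L): throw ball1 h=2 -> lands@2:L; in-air after throw: [b1@2:L]
Beat 1 (R): throw ball2 h=5 -> lands@6:L; in-air after throw: [b1@2:L b2@6:L]
Beat 2 (L): throw ball1 h=6 -> lands@8:L; in-air after throw: [b2@6:L b1@8:L]
Beat 3 (R): throw ball3 h=1 -> lands@4:L; in-air after throw: [b3@4:L b2@6:L b1@8:L]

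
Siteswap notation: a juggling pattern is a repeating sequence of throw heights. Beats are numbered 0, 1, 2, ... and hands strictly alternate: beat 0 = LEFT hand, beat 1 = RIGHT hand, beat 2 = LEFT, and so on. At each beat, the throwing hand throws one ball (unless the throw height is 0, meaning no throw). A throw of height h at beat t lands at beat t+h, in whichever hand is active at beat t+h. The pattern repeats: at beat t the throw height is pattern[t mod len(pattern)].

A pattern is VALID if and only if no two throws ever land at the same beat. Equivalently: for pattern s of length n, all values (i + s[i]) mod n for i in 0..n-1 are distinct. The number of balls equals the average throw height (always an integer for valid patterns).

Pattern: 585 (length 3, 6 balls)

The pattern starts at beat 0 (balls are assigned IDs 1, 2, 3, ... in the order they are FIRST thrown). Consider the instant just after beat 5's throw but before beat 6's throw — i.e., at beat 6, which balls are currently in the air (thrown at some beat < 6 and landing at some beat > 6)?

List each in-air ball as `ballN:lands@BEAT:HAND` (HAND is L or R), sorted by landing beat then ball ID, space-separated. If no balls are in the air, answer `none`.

Beat 0 (L): throw ball1 h=5 -> lands@5:R; in-air after throw: [b1@5:R]
Beat 1 (R): throw ball2 h=8 -> lands@9:R; in-air after throw: [b1@5:R b2@9:R]
Beat 2 (L): throw ball3 h=5 -> lands@7:R; in-air after throw: [b1@5:R b3@7:R b2@9:R]
Beat 3 (R): throw ball4 h=5 -> lands@8:L; in-air after throw: [b1@5:R b3@7:R b4@8:L b2@9:R]
Beat 4 (L): throw ball5 h=8 -> lands@12:L; in-air after throw: [b1@5:R b3@7:R b4@8:L b2@9:R b5@12:L]
Beat 5 (R): throw ball1 h=5 -> lands@10:L; in-air after throw: [b3@7:R b4@8:L b2@9:R b1@10:L b5@12:L]
Beat 6 (L): throw ball6 h=5 -> lands@11:R; in-air after throw: [b3@7:R b4@8:L b2@9:R b1@10:L b6@11:R b5@12:L]

Answer: ball3:lands@7:R ball4:lands@8:L ball2:lands@9:R ball1:lands@10:L ball5:lands@12:L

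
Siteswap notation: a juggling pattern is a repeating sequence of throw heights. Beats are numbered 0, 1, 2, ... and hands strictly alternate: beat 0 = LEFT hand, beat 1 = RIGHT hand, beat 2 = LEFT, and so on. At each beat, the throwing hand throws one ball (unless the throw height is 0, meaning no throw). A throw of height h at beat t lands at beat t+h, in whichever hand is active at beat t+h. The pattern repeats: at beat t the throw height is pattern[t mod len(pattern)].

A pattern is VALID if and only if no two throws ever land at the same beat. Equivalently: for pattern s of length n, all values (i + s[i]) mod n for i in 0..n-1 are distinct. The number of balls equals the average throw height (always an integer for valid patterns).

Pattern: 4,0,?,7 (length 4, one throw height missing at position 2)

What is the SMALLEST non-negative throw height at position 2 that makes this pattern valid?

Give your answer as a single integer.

i=0: (0 + 4) mod 4 = 0
i=1: (1 + 0) mod 4 = 1
i=2: s[i]=? (unknown)
i=3: (3 + 7) mod 4 = 2
Known residues: [0, 1, 2]; need a permutation of 0..3, so missing residue r = 3
Need (2 + s) mod 4 = 3; smallest s = (3 - 2) mod 4 = 1

Answer: 1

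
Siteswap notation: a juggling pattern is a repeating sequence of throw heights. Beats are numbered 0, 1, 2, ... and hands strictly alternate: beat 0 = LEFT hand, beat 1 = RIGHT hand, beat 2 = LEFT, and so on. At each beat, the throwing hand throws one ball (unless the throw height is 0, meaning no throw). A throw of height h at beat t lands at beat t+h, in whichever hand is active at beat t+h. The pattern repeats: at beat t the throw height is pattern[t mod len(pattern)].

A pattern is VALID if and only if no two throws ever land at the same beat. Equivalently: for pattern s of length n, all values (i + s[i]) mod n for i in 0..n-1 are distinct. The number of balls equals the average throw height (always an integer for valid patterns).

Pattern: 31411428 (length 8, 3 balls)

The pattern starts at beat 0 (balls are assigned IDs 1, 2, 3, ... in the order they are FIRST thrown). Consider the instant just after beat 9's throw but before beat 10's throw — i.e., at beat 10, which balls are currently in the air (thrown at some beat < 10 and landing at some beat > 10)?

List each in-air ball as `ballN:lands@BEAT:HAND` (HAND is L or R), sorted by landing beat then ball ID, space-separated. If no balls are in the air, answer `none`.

Answer: ball2:lands@11:R ball3:lands@15:R

Derivation:
Beat 0 (L): throw ball1 h=3 -> lands@3:R; in-air after throw: [b1@3:R]
Beat 1 (R): throw ball2 h=1 -> lands@2:L; in-air after throw: [b2@2:L b1@3:R]
Beat 2 (L): throw ball2 h=4 -> lands@6:L; in-air after throw: [b1@3:R b2@6:L]
Beat 3 (R): throw ball1 h=1 -> lands@4:L; in-air after throw: [b1@4:L b2@6:L]
Beat 4 (L): throw ball1 h=1 -> lands@5:R; in-air after throw: [b1@5:R b2@6:L]
Beat 5 (R): throw ball1 h=4 -> lands@9:R; in-air after throw: [b2@6:L b1@9:R]
Beat 6 (L): throw ball2 h=2 -> lands@8:L; in-air after throw: [b2@8:L b1@9:R]
Beat 7 (R): throw ball3 h=8 -> lands@15:R; in-air after throw: [b2@8:L b1@9:R b3@15:R]
Beat 8 (L): throw ball2 h=3 -> lands@11:R; in-air after throw: [b1@9:R b2@11:R b3@15:R]
Beat 9 (R): throw ball1 h=1 -> lands@10:L; in-air after throw: [b1@10:L b2@11:R b3@15:R]
Beat 10 (L): throw ball1 h=4 -> lands@14:L; in-air after throw: [b2@11:R b1@14:L b3@15:R]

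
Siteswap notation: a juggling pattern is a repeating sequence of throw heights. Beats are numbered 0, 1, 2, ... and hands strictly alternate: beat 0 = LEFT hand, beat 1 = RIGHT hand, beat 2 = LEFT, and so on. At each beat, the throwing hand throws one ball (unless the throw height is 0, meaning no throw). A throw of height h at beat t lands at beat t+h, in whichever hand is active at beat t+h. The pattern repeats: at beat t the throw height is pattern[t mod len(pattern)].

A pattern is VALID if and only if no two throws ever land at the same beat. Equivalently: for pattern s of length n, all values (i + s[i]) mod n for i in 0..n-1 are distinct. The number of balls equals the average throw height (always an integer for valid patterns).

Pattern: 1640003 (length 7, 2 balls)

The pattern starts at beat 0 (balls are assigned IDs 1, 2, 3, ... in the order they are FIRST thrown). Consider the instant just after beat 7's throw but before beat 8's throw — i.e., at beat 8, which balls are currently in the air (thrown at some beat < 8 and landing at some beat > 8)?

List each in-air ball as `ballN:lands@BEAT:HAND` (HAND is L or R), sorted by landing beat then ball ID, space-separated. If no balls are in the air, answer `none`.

Answer: ball2:lands@9:R

Derivation:
Beat 0 (L): throw ball1 h=1 -> lands@1:R; in-air after throw: [b1@1:R]
Beat 1 (R): throw ball1 h=6 -> lands@7:R; in-air after throw: [b1@7:R]
Beat 2 (L): throw ball2 h=4 -> lands@6:L; in-air after throw: [b2@6:L b1@7:R]
Beat 6 (L): throw ball2 h=3 -> lands@9:R; in-air after throw: [b1@7:R b2@9:R]
Beat 7 (R): throw ball1 h=1 -> lands@8:L; in-air after throw: [b1@8:L b2@9:R]
Beat 8 (L): throw ball1 h=6 -> lands@14:L; in-air after throw: [b2@9:R b1@14:L]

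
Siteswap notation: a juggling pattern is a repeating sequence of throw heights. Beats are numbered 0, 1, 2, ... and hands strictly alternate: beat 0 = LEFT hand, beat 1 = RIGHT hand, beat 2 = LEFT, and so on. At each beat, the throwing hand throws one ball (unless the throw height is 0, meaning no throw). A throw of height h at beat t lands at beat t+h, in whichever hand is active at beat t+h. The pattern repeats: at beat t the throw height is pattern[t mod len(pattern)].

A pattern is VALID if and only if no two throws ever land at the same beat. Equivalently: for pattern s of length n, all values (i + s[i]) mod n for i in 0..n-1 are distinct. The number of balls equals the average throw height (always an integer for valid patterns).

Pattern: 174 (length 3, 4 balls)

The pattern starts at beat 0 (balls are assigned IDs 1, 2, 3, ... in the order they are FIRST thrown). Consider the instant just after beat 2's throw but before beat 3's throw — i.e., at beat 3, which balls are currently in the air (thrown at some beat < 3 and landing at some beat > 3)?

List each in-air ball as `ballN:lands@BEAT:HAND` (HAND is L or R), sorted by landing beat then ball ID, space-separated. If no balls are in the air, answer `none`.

Beat 0 (L): throw ball1 h=1 -> lands@1:R; in-air after throw: [b1@1:R]
Beat 1 (R): throw ball1 h=7 -> lands@8:L; in-air after throw: [b1@8:L]
Beat 2 (L): throw ball2 h=4 -> lands@6:L; in-air after throw: [b2@6:L b1@8:L]
Beat 3 (R): throw ball3 h=1 -> lands@4:L; in-air after throw: [b3@4:L b2@6:L b1@8:L]

Answer: ball2:lands@6:L ball1:lands@8:L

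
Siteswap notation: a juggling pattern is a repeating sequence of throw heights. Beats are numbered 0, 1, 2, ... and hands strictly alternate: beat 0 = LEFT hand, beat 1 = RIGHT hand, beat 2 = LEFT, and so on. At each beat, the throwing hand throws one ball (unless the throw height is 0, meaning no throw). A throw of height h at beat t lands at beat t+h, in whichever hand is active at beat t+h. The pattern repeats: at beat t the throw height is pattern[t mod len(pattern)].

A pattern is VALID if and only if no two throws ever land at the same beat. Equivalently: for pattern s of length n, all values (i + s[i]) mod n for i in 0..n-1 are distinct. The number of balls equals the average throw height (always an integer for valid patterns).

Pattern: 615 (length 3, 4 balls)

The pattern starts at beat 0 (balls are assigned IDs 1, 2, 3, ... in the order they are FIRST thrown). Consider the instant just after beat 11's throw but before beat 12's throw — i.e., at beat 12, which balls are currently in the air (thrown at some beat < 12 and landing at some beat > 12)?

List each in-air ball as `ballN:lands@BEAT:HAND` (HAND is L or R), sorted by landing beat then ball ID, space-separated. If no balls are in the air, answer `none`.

Beat 0 (L): throw ball1 h=6 -> lands@6:L; in-air after throw: [b1@6:L]
Beat 1 (R): throw ball2 h=1 -> lands@2:L; in-air after throw: [b2@2:L b1@6:L]
Beat 2 (L): throw ball2 h=5 -> lands@7:R; in-air after throw: [b1@6:L b2@7:R]
Beat 3 (R): throw ball3 h=6 -> lands@9:R; in-air after throw: [b1@6:L b2@7:R b3@9:R]
Beat 4 (L): throw ball4 h=1 -> lands@5:R; in-air after throw: [b4@5:R b1@6:L b2@7:R b3@9:R]
Beat 5 (R): throw ball4 h=5 -> lands@10:L; in-air after throw: [b1@6:L b2@7:R b3@9:R b4@10:L]
Beat 6 (L): throw ball1 h=6 -> lands@12:L; in-air after throw: [b2@7:R b3@9:R b4@10:L b1@12:L]
Beat 7 (R): throw ball2 h=1 -> lands@8:L; in-air after throw: [b2@8:L b3@9:R b4@10:L b1@12:L]
Beat 8 (L): throw ball2 h=5 -> lands@13:R; in-air after throw: [b3@9:R b4@10:L b1@12:L b2@13:R]
Beat 9 (R): throw ball3 h=6 -> lands@15:R; in-air after throw: [b4@10:L b1@12:L b2@13:R b3@15:R]
Beat 10 (L): throw ball4 h=1 -> lands@11:R; in-air after throw: [b4@11:R b1@12:L b2@13:R b3@15:R]
Beat 11 (R): throw ball4 h=5 -> lands@16:L; in-air after throw: [b1@12:L b2@13:R b3@15:R b4@16:L]
Beat 12 (L): throw ball1 h=6 -> lands@18:L; in-air after throw: [b2@13:R b3@15:R b4@16:L b1@18:L]

Answer: ball2:lands@13:R ball3:lands@15:R ball4:lands@16:L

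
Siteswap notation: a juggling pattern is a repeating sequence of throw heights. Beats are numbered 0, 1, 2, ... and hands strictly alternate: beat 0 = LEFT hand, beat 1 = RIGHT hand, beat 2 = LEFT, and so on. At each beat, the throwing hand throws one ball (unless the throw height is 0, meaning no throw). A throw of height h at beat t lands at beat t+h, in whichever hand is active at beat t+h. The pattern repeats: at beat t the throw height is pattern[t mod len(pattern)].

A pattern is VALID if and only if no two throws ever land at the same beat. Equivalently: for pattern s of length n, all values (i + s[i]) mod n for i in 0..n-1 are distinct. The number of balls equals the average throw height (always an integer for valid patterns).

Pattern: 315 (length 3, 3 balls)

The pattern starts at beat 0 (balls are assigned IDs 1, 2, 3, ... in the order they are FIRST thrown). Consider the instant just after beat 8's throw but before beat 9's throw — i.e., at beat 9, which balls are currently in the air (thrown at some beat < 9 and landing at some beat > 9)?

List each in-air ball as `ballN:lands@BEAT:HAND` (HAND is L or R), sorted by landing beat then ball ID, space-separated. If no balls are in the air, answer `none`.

Answer: ball3:lands@10:L ball2:lands@13:R

Derivation:
Beat 0 (L): throw ball1 h=3 -> lands@3:R; in-air after throw: [b1@3:R]
Beat 1 (R): throw ball2 h=1 -> lands@2:L; in-air after throw: [b2@2:L b1@3:R]
Beat 2 (L): throw ball2 h=5 -> lands@7:R; in-air after throw: [b1@3:R b2@7:R]
Beat 3 (R): throw ball1 h=3 -> lands@6:L; in-air after throw: [b1@6:L b2@7:R]
Beat 4 (L): throw ball3 h=1 -> lands@5:R; in-air after throw: [b3@5:R b1@6:L b2@7:R]
Beat 5 (R): throw ball3 h=5 -> lands@10:L; in-air after throw: [b1@6:L b2@7:R b3@10:L]
Beat 6 (L): throw ball1 h=3 -> lands@9:R; in-air after throw: [b2@7:R b1@9:R b3@10:L]
Beat 7 (R): throw ball2 h=1 -> lands@8:L; in-air after throw: [b2@8:L b1@9:R b3@10:L]
Beat 8 (L): throw ball2 h=5 -> lands@13:R; in-air after throw: [b1@9:R b3@10:L b2@13:R]
Beat 9 (R): throw ball1 h=3 -> lands@12:L; in-air after throw: [b3@10:L b1@12:L b2@13:R]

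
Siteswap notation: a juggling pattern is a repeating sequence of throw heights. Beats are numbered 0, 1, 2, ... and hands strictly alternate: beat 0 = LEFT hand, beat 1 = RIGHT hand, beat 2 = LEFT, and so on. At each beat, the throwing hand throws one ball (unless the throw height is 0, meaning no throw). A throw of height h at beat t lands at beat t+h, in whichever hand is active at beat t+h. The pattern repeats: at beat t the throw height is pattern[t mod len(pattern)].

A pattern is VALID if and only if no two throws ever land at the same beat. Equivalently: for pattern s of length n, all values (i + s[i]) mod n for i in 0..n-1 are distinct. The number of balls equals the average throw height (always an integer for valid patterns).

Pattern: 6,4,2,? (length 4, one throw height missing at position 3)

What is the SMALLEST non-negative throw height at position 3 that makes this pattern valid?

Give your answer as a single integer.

i=0: (0 + 6) mod 4 = 2
i=1: (1 + 4) mod 4 = 1
i=2: (2 + 2) mod 4 = 0
i=3: s[i]=? (unknown)
Known residues: [0, 1, 2]; need a permutation of 0..3, so missing residue r = 3
Need (3 + s) mod 4 = 3; smallest s = (3 - 3) mod 4 = 0

Answer: 0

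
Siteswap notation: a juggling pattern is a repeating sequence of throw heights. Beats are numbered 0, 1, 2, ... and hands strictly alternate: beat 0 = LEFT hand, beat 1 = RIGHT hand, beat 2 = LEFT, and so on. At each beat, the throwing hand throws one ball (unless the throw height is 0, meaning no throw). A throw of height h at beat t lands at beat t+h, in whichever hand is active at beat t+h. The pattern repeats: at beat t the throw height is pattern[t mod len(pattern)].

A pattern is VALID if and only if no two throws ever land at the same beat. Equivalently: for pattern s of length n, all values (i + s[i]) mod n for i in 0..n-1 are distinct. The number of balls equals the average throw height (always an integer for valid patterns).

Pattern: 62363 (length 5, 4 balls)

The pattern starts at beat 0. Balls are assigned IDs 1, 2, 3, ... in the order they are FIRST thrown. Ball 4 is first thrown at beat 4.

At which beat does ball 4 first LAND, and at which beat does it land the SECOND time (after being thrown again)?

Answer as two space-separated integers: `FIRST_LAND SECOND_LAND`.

Answer: 7 10

Derivation:
Beat 0 (L): throw ball1 h=6 -> lands@6:L; in-air after throw: [b1@6:L]
Beat 1 (R): throw ball2 h=2 -> lands@3:R; in-air after throw: [b2@3:R b1@6:L]
Beat 2 (L): throw ball3 h=3 -> lands@5:R; in-air after throw: [b2@3:R b3@5:R b1@6:L]
Beat 3 (R): throw ball2 h=6 -> lands@9:R; in-air after throw: [b3@5:R b1@6:L b2@9:R]
Beat 4 (L): throw ball4 h=3 -> lands@7:R; in-air after throw: [b3@5:R b1@6:L b4@7:R b2@9:R]
Beat 5 (R): throw ball3 h=6 -> lands@11:R; in-air after throw: [b1@6:L b4@7:R b2@9:R b3@11:R]
Beat 6 (L): throw ball1 h=2 -> lands@8:L; in-air after throw: [b4@7:R b1@8:L b2@9:R b3@11:R]
Beat 7 (R): throw ball4 h=3 -> lands@10:L; in-air after throw: [b1@8:L b2@9:R b4@10:L b3@11:R]
Beat 8 (L): throw ball1 h=6 -> lands@14:L; in-air after throw: [b2@9:R b4@10:L b3@11:R b1@14:L]
Beat 9 (R): throw ball2 h=3 -> lands@12:L; in-air after throw: [b4@10:L b3@11:R b2@12:L b1@14:L]
Beat 10 (L): throw ball4 h=6 -> lands@16:L; in-air after throw: [b3@11:R b2@12:L b1@14:L b4@16:L]
Ball 4: thrown@4 h=3 -> first land @7; rethrown@7 h=3 -> second land @10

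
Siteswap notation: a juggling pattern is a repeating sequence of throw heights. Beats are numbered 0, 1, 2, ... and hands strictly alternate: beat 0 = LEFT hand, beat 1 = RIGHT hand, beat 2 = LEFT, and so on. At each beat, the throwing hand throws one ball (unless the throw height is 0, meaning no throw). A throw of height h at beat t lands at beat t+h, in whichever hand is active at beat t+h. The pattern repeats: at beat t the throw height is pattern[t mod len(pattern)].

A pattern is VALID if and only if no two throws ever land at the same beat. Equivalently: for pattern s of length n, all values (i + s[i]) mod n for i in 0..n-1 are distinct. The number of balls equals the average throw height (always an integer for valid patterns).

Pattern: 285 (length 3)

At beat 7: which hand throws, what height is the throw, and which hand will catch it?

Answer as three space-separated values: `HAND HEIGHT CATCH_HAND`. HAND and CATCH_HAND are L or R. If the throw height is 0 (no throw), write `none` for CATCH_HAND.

Answer: R 8 R

Derivation:
Beat 7: 7 mod 2 = 1, so hand = R
Throw height = pattern[7 mod 3] = pattern[1] = 8
Lands at beat 7+8=15, 15 mod 2 = 1, so catch hand = R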